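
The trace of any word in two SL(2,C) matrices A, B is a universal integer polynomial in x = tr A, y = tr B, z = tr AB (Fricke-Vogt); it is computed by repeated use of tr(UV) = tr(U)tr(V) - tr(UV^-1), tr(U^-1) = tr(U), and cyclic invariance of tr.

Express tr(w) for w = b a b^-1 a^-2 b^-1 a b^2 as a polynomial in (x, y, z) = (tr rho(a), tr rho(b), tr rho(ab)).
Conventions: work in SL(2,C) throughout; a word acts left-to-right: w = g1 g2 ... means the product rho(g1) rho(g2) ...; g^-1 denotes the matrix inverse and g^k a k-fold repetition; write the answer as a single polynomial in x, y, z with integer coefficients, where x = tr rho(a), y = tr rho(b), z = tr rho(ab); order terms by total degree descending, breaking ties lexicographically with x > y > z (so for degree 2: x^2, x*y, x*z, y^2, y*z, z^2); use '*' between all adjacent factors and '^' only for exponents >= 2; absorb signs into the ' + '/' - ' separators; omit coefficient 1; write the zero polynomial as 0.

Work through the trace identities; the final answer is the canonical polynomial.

x^2*y^3*z^2 - 2*x^3*y^2*z - 2*x*y^4*z - x*y^2*z^3 + x^4*y + 2*x^2*y^3 + y^5 + y^3*z^2 + x^3*z + 6*x*y^2*z + x*z^3 - 5*x^2*y - 5*y^3 - y*z^2 - 4*x*z + 5*y

so tr(b^2 a) = tr(b) tr(a b) - tr(a)  (reduce the b square) = y*z - x
so tr(b^2) = tr(b) tr(b) - tr(1)  (reduce the b square) = y^2 - 2
tr(a^2 b^2) = tr(a) tr(b^2 a) - tr(b^2)  (reduce the a square) = x*y*z - x^2 - y^2 + 2
tr(a^2 b) = tr(a) tr(b a) - tr(b)  (reduce the a square) = x*z - y
tr(a b^3 a) = tr(b) tr(a^2 b^2) - tr(a^2 b)  (reduce the b square) = x*y^2*z - x^2*y - y^3 - x*z + 3*y
reduce: tr(a b a b) = tr(a b) tr(a b) - tr(1)  (split on a) = z^2 - 2
tr(a b a b^2) = tr(b) tr(a b a b) - tr(a b a)  (reduce the b square) = y*z^2 - x*z - y
so tr(a b^3 a b) = tr(b) tr(a b a b^2) - tr(a b a b)  (reduce the b square) = y^2*z^2 - x*y*z - y^2 - z^2 + 2
tr(a b^3 a b^-1) = tr(a b^3 a) tr(b) - tr(a b^3 a b)  (eliminate b^-1) = x*y^3*z - x^2*y^2 - y^4 - y^2*z^2 + 4*y^2 + z^2 - 2
tr(b^-1 a b^3 a b^-1) = tr(a b^3 a b^-1) tr(b) - tr(a b^3 a)  (eliminate b^-1) = x*y^4*z - x^2*y^3 - y^5 - y^3*z^2 - x*y^2*z + x^2*y + 5*y^3 + y*z^2 + x*z - 5*y
tr(a b^3) = tr(b) tr(a b^2) - tr(a b)  (reduce the b square) = y^2*z - x*y - z
tr(a b^3 a^2) = tr(a) tr(a b^3 a) - tr(a b^3)  (reduce the a square) = x^2*y^2*z - x^3*y - x*y^3 - x^2*z - y^2*z + 4*x*y + z
reduce: tr(a^2 b a b) = tr(a) tr(b a b a) - tr(b a b)  (reduce the a square) = x*z^2 - y*z - x
so tr(a^2 b a) = tr(a) tr(b a^2) - tr(b a)  (reduce the a square) = x^2*z - x*y - z
so tr(b a^2 b a b) = tr(b) tr(a^2 b a b) - tr(a^2 b a)  (reduce the b square) = x*y*z^2 - x^2*z - y^2*z + z
so tr(a b^3 a^2 b) = tr(b) tr(b a^2 b a b) - tr(b a^2 b a)  (reduce the b square) = x*y^2*z^2 - x^2*y*z - y^3*z - x*z^2 + 2*y*z + x
so tr(a b^-1 a b^3 a) = tr(a b^3 a^2) tr(b) - tr(a b^3 a^2 b)  (eliminate b^-1) = x^2*y^3*z - x^3*y^2 - x*y^4 - x*y^2*z^2 + 4*x*y^2 + x*z^2 - y*z - x
tr(a b a^2 b^2) = tr(a) tr(b^2 a b a) - tr(b^2 a b)  (reduce the a square) = x*y*z^2 - x^2*z - y^2*z + z
tr(a b^3 a b a) = tr(b) tr(a b a^2 b^2) - tr(a b a^2 b)  (reduce the b square) = x*y^2*z^2 - x^2*y*z - y^3*z - x*z^2 + 2*y*z + x
reduce: tr(a b a b a b) = tr(b a b a) tr(b a) - tr(a b)  (split on b) = z^3 - 3*z
reduce: tr(b a b a b a b) = tr(b) tr(a b a b a b) - tr(a b a b a)  (reduce the b square) = y*z^3 - x*z^2 - 2*y*z + x
tr(a b^3 a b a b) = tr(b) tr(b a b a b a b) - tr(b a b a b a)  (reduce the b square) = y^2*z^3 - x*y*z^2 - 2*y^2*z - z^3 + x*y + 3*z
tr(a b^-1 a b^3 a b) = tr(a b^3 a b a) tr(b) - tr(a b^3 a b a b)  (eliminate b^-1) = x*y^3*z^2 - x^2*y^2*z - y^4*z - y^2*z^3 + 4*y^2*z + z^3 - 3*z
tr(b^-1 a b^3 a b^-1 a) = tr(a b^-1 a b^3 a) tr(b) - tr(a b^-1 a b^3 a b)  (eliminate b^-1) = x^2*y^4*z - x^3*y^3 - x*y^5 - 2*x*y^3*z^2 + x^2*y^2*z + y^4*z + y^2*z^3 + 4*x*y^3 + x*y*z^2 - 5*y^2*z - z^3 - x*y + 3*z
reduce: tr(b^-1 a b^3 a b^-1 a^-1) = tr(b^-1 a b^3 a b^-1) tr(a) - tr(b^-1 a b^3 a b^-1 a)  (eliminate a^-1) = x*y^3*z^2 - 2*x^2*y^2*z - y^4*z - y^2*z^3 + x^3*y + x*y^3 + x^2*z + 5*y^2*z + z^3 - 4*x*y - 3*z
reduce: tr(b a b^-1 a^-2 b^-1 a b^2) = tr(b^-1 a b^3 a b^-1 a^-1) tr(a) - tr(b^-1 a b^3 a b^-1)  (eliminate a^-1) = x^2*y^3*z^2 - 2*x^3*y^2*z - 2*x*y^4*z - x*y^2*z^3 + x^4*y + 2*x^2*y^3 + y^5 + y^3*z^2 + x^3*z + 6*x*y^2*z + x*z^3 - 5*x^2*y - 5*y^3 - y*z^2 - 4*x*z + 5*y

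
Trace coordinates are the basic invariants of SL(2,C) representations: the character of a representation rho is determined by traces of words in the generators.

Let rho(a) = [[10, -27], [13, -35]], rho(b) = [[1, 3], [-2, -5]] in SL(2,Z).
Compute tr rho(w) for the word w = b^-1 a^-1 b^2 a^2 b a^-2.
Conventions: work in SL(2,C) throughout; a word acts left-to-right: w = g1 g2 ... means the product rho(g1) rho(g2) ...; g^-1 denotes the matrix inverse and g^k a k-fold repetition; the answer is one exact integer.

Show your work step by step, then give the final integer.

rho(b^-1) = [[-5, -3], [2, 1]]
... * rho(a^-1) = [[-35, 27], [-13, 10]]  ->  [[214, -165], [-83, 64]]
... * rho(b) = [[1, 3], [-2, -5]]  ->  [[544, 1467], [-211, -569]]
... * rho(b) = [[1, 3], [-2, -5]]  ->  [[-2390, -5703], [927, 2212]]
... * rho(a) = [[10, -27], [13, -35]]  ->  [[-98039, 264135], [38026, -102449]]
... * rho(a) = [[10, -27], [13, -35]]  ->  [[2453365, -6597672], [-951577, 2559013]]
... * rho(b) = [[1, 3], [-2, -5]]  ->  [[15648709, 40348455], [-6069603, -15649796]]
... * rho(a^-1) = [[-35, 27], [-13, 10]]  ->  [[-1072234730, 825999693], [415883453, -320377241]]
... * rho(a^-1) = [[-35, 27], [-13, 10]]  ->  [[26790219541, -20690340780], [-10391016722, 8025080821]]
tr = 26790219541 + 8025080821 = 34815300362

34815300362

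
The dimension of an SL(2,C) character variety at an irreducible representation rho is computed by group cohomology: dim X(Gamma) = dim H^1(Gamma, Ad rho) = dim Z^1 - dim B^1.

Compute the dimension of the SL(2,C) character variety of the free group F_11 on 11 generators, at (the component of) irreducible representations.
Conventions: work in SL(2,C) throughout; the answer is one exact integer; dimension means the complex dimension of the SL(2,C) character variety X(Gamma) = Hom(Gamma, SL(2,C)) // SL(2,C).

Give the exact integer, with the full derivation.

Gamma = F_11 has 11 generators and no relators.
So Z^1 = (sl_2)^11 in full: dim Z^1 = 33.
At an irreducible rho the centralizer of the image in sl_2 is 0, so the coboundary map sl_2 -> Z^1 is injective: dim B^1 = 3.
dim H^1 = 33 - 3 = 30, which is dim X.

30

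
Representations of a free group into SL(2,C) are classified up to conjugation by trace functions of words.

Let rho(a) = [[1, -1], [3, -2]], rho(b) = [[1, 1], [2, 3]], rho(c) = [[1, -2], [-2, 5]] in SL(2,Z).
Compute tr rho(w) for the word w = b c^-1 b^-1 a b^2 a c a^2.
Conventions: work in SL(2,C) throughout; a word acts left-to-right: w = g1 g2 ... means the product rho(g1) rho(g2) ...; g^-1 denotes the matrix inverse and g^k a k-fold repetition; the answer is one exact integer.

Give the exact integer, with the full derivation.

-1155

rho(b) = [[1, 1], [2, 3]]
... * rho(c^-1) = [[5, 2], [2, 1]]  ->  [[7, 3], [16, 7]]
... * rho(b^-1) = [[3, -1], [-2, 1]]  ->  [[15, -4], [34, -9]]
... * rho(a) = [[1, -1], [3, -2]]  ->  [[3, -7], [7, -16]]
... * rho(b) = [[1, 1], [2, 3]]  ->  [[-11, -18], [-25, -41]]
... * rho(b) = [[1, 1], [2, 3]]  ->  [[-47, -65], [-107, -148]]
... * rho(a) = [[1, -1], [3, -2]]  ->  [[-242, 177], [-551, 403]]
... * rho(c) = [[1, -2], [-2, 5]]  ->  [[-596, 1369], [-1357, 3117]]
... * rho(a) = [[1, -1], [3, -2]]  ->  [[3511, -2142], [7994, -4877]]
... * rho(a) = [[1, -1], [3, -2]]  ->  [[-2915, 773], [-6637, 1760]]
tr = -2915 + 1760 = -1155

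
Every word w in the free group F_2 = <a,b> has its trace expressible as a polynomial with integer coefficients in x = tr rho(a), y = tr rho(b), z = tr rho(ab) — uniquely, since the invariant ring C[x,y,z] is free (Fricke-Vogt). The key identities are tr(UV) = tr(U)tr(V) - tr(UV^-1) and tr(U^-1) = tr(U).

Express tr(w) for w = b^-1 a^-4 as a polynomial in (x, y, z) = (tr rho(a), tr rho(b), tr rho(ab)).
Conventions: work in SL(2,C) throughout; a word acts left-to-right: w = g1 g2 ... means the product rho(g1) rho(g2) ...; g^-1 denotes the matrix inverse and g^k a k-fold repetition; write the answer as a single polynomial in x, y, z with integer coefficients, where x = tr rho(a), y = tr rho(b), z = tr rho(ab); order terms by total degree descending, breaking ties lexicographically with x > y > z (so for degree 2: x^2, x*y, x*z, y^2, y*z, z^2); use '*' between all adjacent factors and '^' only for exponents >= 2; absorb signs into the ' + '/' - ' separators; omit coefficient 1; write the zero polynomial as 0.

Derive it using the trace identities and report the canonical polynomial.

x^3*z - x^2*y - 2*x*z + y

next, tr(a^-1) = tr(a) = x
tr(a^-2) = tr(a^-1) * tr(a) - tr(1)  (eliminate a^-1) = x^2 - 2
and tr(a^-1 b) = tr(b) * tr(a) - tr(b a)  (eliminate a^-1) = x*y - z
tr(a^-2 b) = tr(a^-1 b) * tr(a) - tr(a^-1 b a)  (eliminate a^-1) = x^2*y - x*z - y
tr(a^-2 b^-1) = tr(a^-2) * tr(b) - tr(a^-2 b)  (eliminate b^-1) = x*z - y
tr(a^-1 b^-1 a^-2) = tr(a^-2 b^-1) * tr(a) - tr(a^-2 b^-1 a)  (eliminate a^-1) = x^2*z - x*y - z
tr(b^-1 a^-4) = tr(a^-1 b^-1 a^-2) * tr(a) - tr(a^-1 b^-1 a^-1)  (eliminate a^-1) = x^3*z - x^2*y - 2*x*z + y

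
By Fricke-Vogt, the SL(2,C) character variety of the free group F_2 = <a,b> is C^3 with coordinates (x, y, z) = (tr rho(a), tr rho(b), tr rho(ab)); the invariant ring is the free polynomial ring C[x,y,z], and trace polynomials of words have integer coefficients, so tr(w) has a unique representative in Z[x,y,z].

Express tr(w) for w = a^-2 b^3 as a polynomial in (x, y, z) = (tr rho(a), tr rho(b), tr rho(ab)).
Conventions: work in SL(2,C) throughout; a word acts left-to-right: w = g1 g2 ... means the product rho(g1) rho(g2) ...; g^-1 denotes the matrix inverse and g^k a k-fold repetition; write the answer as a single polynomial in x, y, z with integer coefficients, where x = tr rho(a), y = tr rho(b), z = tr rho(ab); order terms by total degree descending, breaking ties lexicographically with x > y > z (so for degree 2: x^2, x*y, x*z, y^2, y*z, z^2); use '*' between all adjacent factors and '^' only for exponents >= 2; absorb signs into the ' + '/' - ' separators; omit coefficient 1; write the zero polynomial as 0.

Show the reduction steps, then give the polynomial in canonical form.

x^2*y^3 - x*y^2*z - 2*x^2*y - y^3 + x*z + 3*y

tr(b^2) = tr(b) tr(b) - tr(1)   [square of b] = y^2 - 2
tr(b^3) = tr(b) tr(b^2) - tr(b)   [square of b] = y^3 - 3*y
next, tr(a b^2) = tr(b) tr(a b) - tr(a)   [square of b] = y*z - x
and tr(b^3 a) = tr(b) tr(a b^2) - tr(a b)   [square of b] = y^2*z - x*y - z
tr(b^3 a^-1) = tr(b^3) tr(a) - tr(b^3 a)   [inverse elimination on a] = x*y^3 - y^2*z - 2*x*y + z
next, tr(a^-2 b^3) = tr(b^3 a^-1) tr(a) - tr(b^3)   [inverse elimination on a] = x^2*y^3 - x*y^2*z - 2*x^2*y - y^3 + x*z + 3*y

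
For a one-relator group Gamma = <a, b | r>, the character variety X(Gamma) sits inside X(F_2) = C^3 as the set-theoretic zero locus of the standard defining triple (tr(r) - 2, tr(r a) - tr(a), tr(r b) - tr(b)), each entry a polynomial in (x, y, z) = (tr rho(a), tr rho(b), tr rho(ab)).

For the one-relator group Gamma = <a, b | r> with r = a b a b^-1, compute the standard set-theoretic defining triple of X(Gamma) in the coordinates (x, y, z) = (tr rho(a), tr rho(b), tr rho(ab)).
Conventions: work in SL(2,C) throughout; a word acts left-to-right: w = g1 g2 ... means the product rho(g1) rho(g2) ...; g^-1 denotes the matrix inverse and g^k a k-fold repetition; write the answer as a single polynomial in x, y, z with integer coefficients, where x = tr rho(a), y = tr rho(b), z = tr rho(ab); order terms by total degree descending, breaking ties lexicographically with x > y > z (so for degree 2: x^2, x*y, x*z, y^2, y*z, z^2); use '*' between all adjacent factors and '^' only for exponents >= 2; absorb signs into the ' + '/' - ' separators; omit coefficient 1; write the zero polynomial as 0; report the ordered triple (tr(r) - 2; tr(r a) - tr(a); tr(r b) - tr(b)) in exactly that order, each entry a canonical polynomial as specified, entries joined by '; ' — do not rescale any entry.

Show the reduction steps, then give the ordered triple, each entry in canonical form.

so tr(a b a) = tr(a) tr(b a) - tr(b) = x*z - y
reduce: tr(a b a b) = tr(a b) tr(a b) - tr(1) = z^2 - 2
reduce: tr(a b a b^-1) = tr(a b a) tr(b) - tr(a b a b) = x*y*z - y^2 - z^2 + 2
so tr(a^2 b a) = tr(a) tr(b a^2) - tr(b a)   [square of a] = x^2*z - x*y - z
reduce: tr(b a b) = tr(b) tr(a b) - tr(a)   [square of b] = y*z - x
tr(a^2 b a b) = tr(a) tr(b a b a) - tr(b a b)   [square of a] = x*z^2 - y*z - x
tr(a b a b^-1 a) = tr(a^2 b a) tr(b) - tr(a^2 b a b)   [inverse elimination on b] = x^2*y*z - x*y^2 - x*z^2 + x
assemble the triple (tr(r) - 2; tr(r a) - x; tr(r b) - y)

x*y*z - y^2 - z^2; x^2*y*z - x*y^2 - x*z^2; x*z - 2*y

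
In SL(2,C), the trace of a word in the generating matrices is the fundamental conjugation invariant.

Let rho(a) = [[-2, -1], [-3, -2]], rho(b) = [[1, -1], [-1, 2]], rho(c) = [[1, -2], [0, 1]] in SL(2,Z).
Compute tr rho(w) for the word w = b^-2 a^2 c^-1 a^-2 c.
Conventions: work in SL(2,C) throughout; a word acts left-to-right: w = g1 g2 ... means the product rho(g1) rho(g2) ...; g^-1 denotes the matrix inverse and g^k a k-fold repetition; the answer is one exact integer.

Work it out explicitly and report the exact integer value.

rho(b^-1) = [[2, 1], [1, 1]]
... * rho(b^-1) = [[2, 1], [1, 1]]  ->  [[5, 3], [3, 2]]
... * rho(a) = [[-2, -1], [-3, -2]]  ->  [[-19, -11], [-12, -7]]
... * rho(a) = [[-2, -1], [-3, -2]]  ->  [[71, 41], [45, 26]]
... * rho(c^-1) = [[1, 2], [0, 1]]  ->  [[71, 183], [45, 116]]
... * rho(a^-1) = [[-2, 1], [3, -2]]  ->  [[407, -295], [258, -187]]
... * rho(a^-1) = [[-2, 1], [3, -2]]  ->  [[-1699, 997], [-1077, 632]]
... * rho(c) = [[1, -2], [0, 1]]  ->  [[-1699, 4395], [-1077, 2786]]
tr = -1699 + 2786 = 1087

1087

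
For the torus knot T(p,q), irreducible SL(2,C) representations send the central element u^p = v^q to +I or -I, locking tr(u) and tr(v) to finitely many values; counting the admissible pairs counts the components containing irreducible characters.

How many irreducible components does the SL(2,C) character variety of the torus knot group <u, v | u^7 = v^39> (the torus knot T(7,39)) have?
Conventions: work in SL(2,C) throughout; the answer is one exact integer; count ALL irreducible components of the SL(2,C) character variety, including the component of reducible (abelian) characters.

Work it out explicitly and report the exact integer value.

115

Gamma = < u, v | u^7 = v^39 > (torus knot T(7,39)); the central element u^7 = v^39 acts as +I or -I in any irreducible SL(2,C) representation.
This locks tr(u) to 2*cos(pi*alpha/7), alpha in 1..6, and tr(v) to 2*cos(pi*beta/39), beta in 1..38, on each component of irreducible characters.
Consistency of u^7 = (-1)^alpha I with v^39 = (-1)^beta I forces alpha = beta (mod 2).
Counting: 3 odd alphas x 19 odd betas + 3 even alphas x 19 even betas = 57 + 57 = 114.
Total: 114 irreducible-character components + 1 reducible (abelian) component = 115.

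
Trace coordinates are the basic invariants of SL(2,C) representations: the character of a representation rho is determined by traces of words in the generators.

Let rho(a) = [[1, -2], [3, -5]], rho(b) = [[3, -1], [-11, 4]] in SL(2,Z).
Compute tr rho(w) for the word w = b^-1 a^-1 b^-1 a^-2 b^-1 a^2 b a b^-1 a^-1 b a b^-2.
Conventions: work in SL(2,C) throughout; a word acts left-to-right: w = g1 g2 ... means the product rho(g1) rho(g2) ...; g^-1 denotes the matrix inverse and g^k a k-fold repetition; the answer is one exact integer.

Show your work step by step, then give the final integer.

-86268857

rho(b^-1) = [[4, 1], [11, 3]]
... * rho(a^-1) = [[-5, 2], [-3, 1]]  ->  [[-23, 9], [-64, 25]]
... * rho(b^-1) = [[4, 1], [11, 3]]  ->  [[7, 4], [19, 11]]
... * rho(a^-1) = [[-5, 2], [-3, 1]]  ->  [[-47, 18], [-128, 49]]
... * rho(a^-1) = [[-5, 2], [-3, 1]]  ->  [[181, -76], [493, -207]]
... * rho(b^-1) = [[4, 1], [11, 3]]  ->  [[-112, -47], [-305, -128]]
... * rho(a) = [[1, -2], [3, -5]]  ->  [[-253, 459], [-689, 1250]]
... * rho(a) = [[1, -2], [3, -5]]  ->  [[1124, -1789], [3061, -4872]]
... * rho(b) = [[3, -1], [-11, 4]]  ->  [[23051, -8280], [62775, -22549]]
... * rho(a) = [[1, -2], [3, -5]]  ->  [[-1789, -4702], [-4872, -12805]]
... * rho(b^-1) = [[4, 1], [11, 3]]  ->  [[-58878, -15895], [-160343, -43287]]
... * rho(a^-1) = [[-5, 2], [-3, 1]]  ->  [[342075, -133651], [931576, -363973]]
... * rho(b) = [[3, -1], [-11, 4]]  ->  [[2496386, -876679], [6798431, -2387468]]
... * rho(a) = [[1, -2], [3, -5]]  ->  [[-133651, -609377], [-363973, -1659522]]
... * rho(b^-1) = [[4, 1], [11, 3]]  ->  [[-7237751, -1961782], [-19710634, -5342539]]
... * rho(b^-1) = [[4, 1], [11, 3]]  ->  [[-50530606, -13123097], [-137610465, -35738251]]
tr = -50530606 + -35738251 = -86268857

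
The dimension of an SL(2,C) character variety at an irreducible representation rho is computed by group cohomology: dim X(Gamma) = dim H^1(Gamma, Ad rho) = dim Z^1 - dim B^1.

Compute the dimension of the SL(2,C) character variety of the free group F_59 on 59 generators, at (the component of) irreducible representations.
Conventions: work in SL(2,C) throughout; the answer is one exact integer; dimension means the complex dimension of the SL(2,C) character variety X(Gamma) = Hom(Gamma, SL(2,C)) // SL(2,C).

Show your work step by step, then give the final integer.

174

The free group F_59: 59 generators, no relators.
Z^1(Gamma, Ad rho) = (sl_2)^59: a cocycle is a free choice of one sl_2 vector per generator, so dim Z^1 = 3*59 = 177.
At an irreducible rho the centralizer of the image in sl_2 is 0, so the coboundary map sl_2 -> Z^1 is injective: dim B^1 = 3.
dim X = dim H^1 = dim Z^1 - dim B^1 = 177 - 3 = 174.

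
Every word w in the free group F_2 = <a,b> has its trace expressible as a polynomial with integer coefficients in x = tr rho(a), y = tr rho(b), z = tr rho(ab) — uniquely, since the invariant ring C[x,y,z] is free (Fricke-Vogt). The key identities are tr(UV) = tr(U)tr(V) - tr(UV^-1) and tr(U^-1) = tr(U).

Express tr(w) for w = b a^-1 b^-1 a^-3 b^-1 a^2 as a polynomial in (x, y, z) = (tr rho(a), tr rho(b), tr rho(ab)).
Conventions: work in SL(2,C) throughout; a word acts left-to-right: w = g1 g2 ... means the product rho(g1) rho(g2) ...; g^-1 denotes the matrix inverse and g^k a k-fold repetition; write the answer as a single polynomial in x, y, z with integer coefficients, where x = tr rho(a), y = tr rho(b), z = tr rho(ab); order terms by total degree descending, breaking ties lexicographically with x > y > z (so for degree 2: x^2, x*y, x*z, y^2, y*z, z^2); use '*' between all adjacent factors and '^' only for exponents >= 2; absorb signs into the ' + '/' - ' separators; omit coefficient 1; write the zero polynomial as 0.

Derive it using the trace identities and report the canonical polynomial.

tr(a^2) = tr(a)*tr(a) - tr(1)  (reduce the a square) = x^2 - 2
tr(b a^2) = tr(a)*tr(b a) - tr(b)  (reduce the a square) = x*z - y
tr(a^2 b a) = tr(a)*tr(b a^2) - tr(b a)  (reduce the a square) = x^2*z - x*y - z
next, tr(b a b a) = tr(b a)*tr(b a) - tr(1)  (split on b) = z^2 - 2
tr(b a b) = tr(b)*tr(a b) - tr(a)  (reduce the b square) = y*z - x
tr(a^2 b a b) = tr(a)*tr(b a b a) - tr(b a b)  (reduce the a square) = x*z^2 - y*z - x
and tr(b^-1 a^2 b a) = tr(a^2 b a)*tr(b) - tr(a^2 b a b)  (eliminate b^-1) = x^2*y*z - x*y^2 - x*z^2 + x
and tr(b^-1 a^2 b a^-1) = tr(b^-1 a^2 b)*tr(a) - tr(b^-1 a^2 b a)  (eliminate a^-1) = -x^2*y*z + x^3 + x*y^2 + x*z^2 - 3*x
and tr(a^-2 b^-1 a^2 b) = tr(b^-1 a^2 b a^-1)*tr(a) - tr(b^-1 a^2 b)  (eliminate a^-1) = -x^3*y*z + x^4 + x^2*y^2 + x^2*z^2 - 4*x^2 + 2
tr(a^-2 b^-1 a^2 b a^-1) = tr(a^-2 b^-1 a^2 b)*tr(a) - tr(a^-2 b^-1 a^2 b a)  (eliminate a^-1) = -x^4*y*z + x^5 + x^3*y^2 + x^3*z^2 + x^2*y*z - 5*x^3 - x*y^2 - x*z^2 + 5*x
tr(a^3) = tr(a)*tr(a^2) - tr(a)  (reduce the a square) = x^3 - 3*x
tr(b a^3 b) = tr(b)*tr(a^3 b) - tr(a^3)  (reduce the b square) = x^2*y*z - x^3 - x*y^2 - y*z + 3*x
tr(b a^3 b a) = tr(a)*tr(a b a b a) - tr(a b a b)  (reduce the a square) = x^2*z^2 - x*y*z - x^2 - z^2 + 2
next, tr(a^2 b a^-1 b a) = tr(b a^3 b)*tr(a) - tr(b a^3 b a)  (eliminate a^-1) = x^3*y*z - x^4 - x^2*y^2 - x^2*z^2 + 4*x^2 + z^2 - 2
tr(b^2 a b a) = tr(b)*tr(a b a b) - tr(a b a)  (reduce the b square) = y*z^2 - x*z - y
and tr(b^2 a b) = tr(b)*tr(a b^2) - tr(a b)  (reduce the b square) = y^2*z - x*y - z
and tr(b a b a^2 b) = tr(a)*tr(b^2 a b a) - tr(b^2 a b)  (reduce the a square) = x*y*z^2 - x^2*z - y^2*z + z
tr(b a b a b a) = tr(a b a b)*tr(a b) - tr(b a)  (split on a) = z^3 - 3*z
tr(b a b a^2 b a) = tr(a)*tr(b a b a b a) - tr(b a b a b)  (reduce the a square) = x*z^3 - y*z^2 - 2*x*z + y
next, tr(a^2 b a^-1 b a b) = tr(b a b a^2 b)*tr(a) - tr(b a b a^2 b a)  (eliminate a^-1) = x^2*y*z^2 - x^3*z - x*y^2*z - x*z^3 + y*z^2 + 3*x*z - y
and tr(b^-1 a^2 b a^-1 b a) = tr(a^2 b a^-1 b a)*tr(b) - tr(a^2 b a^-1 b a b)  (eliminate b^-1) = x^3*y^2*z - x^4*y - x^2*y^3 - 2*x^2*y*z^2 + x^3*z + x*y^2*z + x*z^3 + 4*x^2*y - 3*x*z - y
next, tr(b^-1 a^2 b a^-1 b a^-1) = tr(b^-1 a^2 b a^-1 b)*tr(a) - tr(b^-1 a^2 b a^-1 b a)  (eliminate a^-1) = -x^3*y^2*z + x^4*y + x^2*y^3 + 2*x^2*y*z^2 - x^3*z - x*y^2*z - x*z^3 - 4*x^2*y + 4*x*z + y
tr(a^-2 b^-1 a^2 b a^-1 b) = tr(b^-1 a^2 b a^-1 b a^-1)*tr(a) - tr(b^-1 a^2 b a^-1 b)  (eliminate a^-1) = -x^4*y^2*z + x^5*y + x^3*y^3 + 2*x^3*y*z^2 - x^4*z - x^2*y^2*z - x^2*z^3 - 4*x^3*y + 4*x^2*z + x*y - z
tr(a^-2 b^-1 a^2 b a^-1 b^-1) = tr(a^-2 b^-1 a^2 b a^-1)*tr(b) - tr(a^-2 b^-1 a^2 b a^-1 b)  (eliminate b^-1) = -x^3*y*z^2 + x^4*z + 2*x^2*y^2*z + x^2*z^3 - x^3*y - x*y^3 - x*y*z^2 - 4*x^2*z + 4*x*y + z
and tr(b^-1 a) = tr(a)*tr(b) - tr(a b)  (eliminate b^-1) = x*y - z
tr(b^-1 a^2 b a b a) = tr(a^2 b a b a)*tr(b) - tr(a^2 b a b a b)  (eliminate b^-1) = x^2*y*z^2 - x*y^2*z - x*z^3 - x^2*y + 2*x*z + y
next, tr(a^-1 b^-1 a^2 b a b) = tr(b^-1 a^2 b a b)*tr(a) - tr(b^-1 a^2 b a b a)  (eliminate a^-1) = -x^2*y*z^2 + x^3*z + x*y^2*z + x*z^3 - 3*x*z - y
tr(b^-1 a^-1 b^-1 a^2 b a) = tr(a^-1 b^-1 a^2 b a)*tr(b) - tr(a^-1 b^-1 a^2 b a b)  (eliminate b^-1) = x^2*y*z^2 - x^3*z - x*y^2*z - x*z^3 + x^2*y + 3*x*z - y
and tr(a^-1 b^-1 a^2 b a^-1 b^-1) = tr(b^-1 a^-1 b^-1 a^2 b)*tr(a) - tr(b^-1 a^-1 b^-1 a^2 b a)  (eliminate a^-1) = -x^2*y*z^2 + x^3*z + x*y^2*z + x*z^3 - 4*x*z + y
next, tr(b a^-1 b^-1 a^-3 b^-1 a^2) = tr(a^-2 b^-1 a^2 b a^-1 b^-1)*tr(a) - tr(a^-2 b^-1 a^2 b a^-1 b^-1 a)  (eliminate a^-1) = -x^4*y*z^2 + x^5*z + 2*x^3*y^2*z + x^3*z^3 - x^4*y - x^2*y^3 - 5*x^3*z - x*y^2*z - x*z^3 + 4*x^2*y + 5*x*z - y

-x^4*y*z^2 + x^5*z + 2*x^3*y^2*z + x^3*z^3 - x^4*y - x^2*y^3 - 5*x^3*z - x*y^2*z - x*z^3 + 4*x^2*y + 5*x*z - y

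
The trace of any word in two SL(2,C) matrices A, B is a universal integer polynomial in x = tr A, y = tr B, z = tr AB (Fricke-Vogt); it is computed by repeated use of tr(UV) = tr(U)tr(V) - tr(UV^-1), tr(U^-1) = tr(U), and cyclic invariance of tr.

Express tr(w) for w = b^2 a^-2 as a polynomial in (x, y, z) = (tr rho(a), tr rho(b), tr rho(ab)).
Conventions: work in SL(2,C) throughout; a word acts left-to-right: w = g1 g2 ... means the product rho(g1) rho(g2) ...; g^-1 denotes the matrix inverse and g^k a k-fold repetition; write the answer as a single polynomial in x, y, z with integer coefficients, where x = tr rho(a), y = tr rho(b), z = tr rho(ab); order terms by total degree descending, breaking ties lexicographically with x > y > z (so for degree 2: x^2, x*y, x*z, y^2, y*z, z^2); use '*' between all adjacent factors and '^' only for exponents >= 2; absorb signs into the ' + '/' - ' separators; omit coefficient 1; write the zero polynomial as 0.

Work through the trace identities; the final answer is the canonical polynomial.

x^2*y^2 - x*y*z - x^2 - y^2 + 2

apply: trace(b^2) = trace(b)*trace(b) - trace(1)  (reduce the b square) = y^2 - 2
apply: trace(b^2 a) = trace(b)*trace(a b) - trace(a)  (reduce the b square) = y*z - x
trace(b^2 a^-1) = trace(b^2)*trace(a) - trace(b^2 a)  (eliminate a^-1) = x*y^2 - y*z - x
trace(b^2 a^-2) = trace(b^2 a^-1)*trace(a) - trace(b^2)  (eliminate a^-1) = x^2*y^2 - x*y*z - x^2 - y^2 + 2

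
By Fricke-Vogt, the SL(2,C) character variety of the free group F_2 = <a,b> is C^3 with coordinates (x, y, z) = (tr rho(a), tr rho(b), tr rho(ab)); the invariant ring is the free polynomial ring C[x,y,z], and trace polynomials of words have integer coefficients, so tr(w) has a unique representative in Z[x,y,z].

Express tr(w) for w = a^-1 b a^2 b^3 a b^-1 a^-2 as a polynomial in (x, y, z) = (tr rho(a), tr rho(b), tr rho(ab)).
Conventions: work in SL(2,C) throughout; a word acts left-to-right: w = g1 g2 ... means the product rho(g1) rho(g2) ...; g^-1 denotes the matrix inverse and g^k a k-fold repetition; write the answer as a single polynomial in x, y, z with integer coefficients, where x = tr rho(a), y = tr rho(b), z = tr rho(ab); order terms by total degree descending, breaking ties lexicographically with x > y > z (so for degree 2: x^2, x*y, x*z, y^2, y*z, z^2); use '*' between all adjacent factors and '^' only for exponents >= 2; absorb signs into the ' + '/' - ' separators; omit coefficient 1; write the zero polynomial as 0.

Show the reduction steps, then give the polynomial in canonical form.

-x^4*y^3*z^2 + 2*x^5*y^2*z + 2*x^3*y^4*z + x^3*y^2*z^3 - x^6*y - 2*x^4*y^3 - x^2*y^5 - x^5*z - 9*x^3*y^2*z - x^3*z^3 - 2*x*y^4*z - x*y^2*z^3 + 7*x^4*y + 8*x^2*y^3 + 2*x^2*y*z^2 + y^5 + y^3*z^2 + 5*x^3*z + 7*x*y^2*z + x*z^3 - 14*x^2*y - 5*y^3 - 2*y*z^2 - 4*x*z + 5*y

tr(a b^2) = tr(b) * tr(a b) - tr(a)  (reduce the b square) = y*z - x
tr(b^3 a) = tr(b) * tr(a b^2) - tr(a b)  (reduce the b square) = y^2*z - x*y - z
tr(b^2) = tr(b) * tr(b) - tr(1)  (reduce the b square) = y^2 - 2
tr(b^3) = tr(b) * tr(b^2) - tr(b)  (reduce the b square) = y^3 - 3*y
tr(a^2 b^3) = tr(a) * tr(b^3 a) - tr(b^3)  (reduce the a square) = x*y^2*z - x^2*y - y^3 - x*z + 3*y
tr(a^2 b^2) = tr(a) * tr(b^2 a) - tr(b^2)  (reduce the a square) = x*y*z - x^2 - y^2 + 2
tr(b a^2 b^3) = tr(b) * tr(a^2 b^3) - tr(a^2 b^2)  (reduce the b square) = x*y^3*z - x^2*y^2 - y^4 - 2*x*y*z + x^2 + 4*y^2 - 2
tr(a b a b) = tr(a b) * tr(a b) - tr(1)  (split on a) = z^2 - 2
tr(a b a) = tr(a) * tr(b a) - tr(b)  (reduce the a square) = x*z - y
tr(b a b^2 a) = tr(b) * tr(a b a b) - tr(a b a)  (reduce the b square) = y*z^2 - x*z - y
tr(a b^2 a^2 b) = tr(a) * tr(b a b^2 a) - tr(b a b^2)  (reduce the a square) = x*y*z^2 - x^2*z - y^2*z + z
tr(a^3 b) = tr(a) * tr(a b a) - tr(a b)  (reduce the a square) = x^2*z - x*y - z
tr(a^2) = tr(a) * tr(a) - tr(1)  (reduce the a square) = x^2 - 2
tr(a^3) = tr(a) * tr(a^2) - tr(a)  (reduce the a square) = x^3 - 3*x
tr(a b^2 a^2) = tr(b) * tr(a^3 b) - tr(a^3)  (reduce the b square) = x^2*y*z - x^3 - x*y^2 - y*z + 3*x
tr(b a b^2 a^2 b) = tr(b) * tr(a b^2 a^2 b) - tr(a b^2 a^2)  (reduce the b square) = x*y^2*z^2 - 2*x^2*y*z - y^3*z + x^3 + x*y^2 + 2*y*z - 3*x
tr(b a^2 b^3 a b) = tr(b) * tr(b a b^2 a^2 b) - tr(b a b^2 a^2)  (reduce the b square) = x*y^3*z^2 - 2*x^2*y^2*z - y^4*z + x^3*y + x*y^3 - x*y*z^2 + x^2*z + 3*y^2*z - 3*x*y - z
tr(a b a b a b) = tr(b a b a) * tr(b a) - tr(a b)  (split on b) = z^3 - 3*z
tr(a b a b a) = tr(a) * tr(b a b a) - tr(b a b)  (reduce the a square) = x*z^2 - y*z - x
tr(b^2 a b a b a) = tr(b) * tr(a b a b a b) - tr(a b a b a)  (reduce the b square) = y*z^3 - x*z^2 - 2*y*z + x
tr(b^2 a b a b) = tr(b) * tr(b a b a b) - tr(b a b a)  (reduce the b square) = y^2*z^2 - x*y*z - y^2 - z^2 + 2
tr(a b a b a^2 b^2) = tr(a) * tr(b^2 a b a b a) - tr(b^2 a b a b)  (reduce the a square) = x*y*z^3 - x^2*z^2 - y^2*z^2 - x*y*z + x^2 + y^2 + z^2 - 2
tr(a b a b a^2 b) = tr(a) * tr(b a b a b a) - tr(b a b a b)  (reduce the a square) = x*z^3 - y*z^2 - 2*x*z + y
tr(b a^2 b^3 a b a) = tr(b) * tr(a b a b a^2 b^2) - tr(a b a b a^2 b)  (reduce the b square) = x*y^2*z^3 - x^2*y*z^2 - y^3*z^2 - x*y^2*z - x*z^3 + x^2*y + y^3 + 2*y*z^2 + 2*x*z - 3*y
tr(a^-1 b a^2 b^3 a b) = tr(b a^2 b^3 a b) * tr(a) - tr(b a^2 b^3 a b a)  (eliminate a^-1) = x^2*y^3*z^2 - 2*x^3*y^2*z - x*y^4*z - x*y^2*z^3 + x^4*y + x^2*y^3 + y^3*z^2 + x^3*z + 4*x*y^2*z + x*z^3 - 4*x^2*y - y^3 - 2*y*z^2 - 3*x*z + 3*y
tr(a^-1 b a^2 b^3 a b^-1) = tr(a^-1 b a^2 b^3 a) * tr(b) - tr(a^-1 b a^2 b^3 a b)  (eliminate b^-1) = -x^2*y^3*z^2 + 2*x^3*y^2*z + 2*x*y^4*z + x*y^2*z^3 - x^4*y - 2*x^2*y^3 - y^5 - y^3*z^2 - x^3*z - 6*x*y^2*z - x*z^3 + 5*x^2*y + 5*y^3 + 2*y*z^2 + 3*x*z - 5*y
tr(a^2 b^3 a) = tr(b) * tr(a^3 b^2) - tr(a^3 b)  (reduce the b square) = x^2*y^2*z - x^3*y - x*y^3 - x^2*z - y^2*z + 4*x*y + z
tr(a^-1 b a^2 b^3 a b^-1 a^-1) = tr(a^-1 b a^2 b^3 a b^-1) * tr(a) - tr(a^-1 b a^2 b^3 a b^-1 a)  (eliminate a^-1) = -x^3*y^3*z^2 + 2*x^4*y^2*z + 2*x^2*y^4*z + x^2*y^2*z^3 - x^5*y - 2*x^3*y^3 - x*y^5 - x*y^3*z^2 - x^4*z - 7*x^2*y^2*z - x^2*z^3 + 6*x^3*y + 6*x*y^3 + 2*x*y*z^2 + 4*x^2*z + y^2*z - 9*x*y - z
tr(a^-1 b a^2 b^3 a b^-1 a^-2) = tr(a^-1 b a^2 b^3 a b^-1 a^-1) * tr(a) - tr(a^-1 b a^2 b^3 a b^-1)  (eliminate a^-1) = -x^4*y^3*z^2 + 2*x^5*y^2*z + 2*x^3*y^4*z + x^3*y^2*z^3 - x^6*y - 2*x^4*y^3 - x^2*y^5 - x^5*z - 9*x^3*y^2*z - x^3*z^3 - 2*x*y^4*z - x*y^2*z^3 + 7*x^4*y + 8*x^2*y^3 + 2*x^2*y*z^2 + y^5 + y^3*z^2 + 5*x^3*z + 7*x*y^2*z + x*z^3 - 14*x^2*y - 5*y^3 - 2*y*z^2 - 4*x*z + 5*y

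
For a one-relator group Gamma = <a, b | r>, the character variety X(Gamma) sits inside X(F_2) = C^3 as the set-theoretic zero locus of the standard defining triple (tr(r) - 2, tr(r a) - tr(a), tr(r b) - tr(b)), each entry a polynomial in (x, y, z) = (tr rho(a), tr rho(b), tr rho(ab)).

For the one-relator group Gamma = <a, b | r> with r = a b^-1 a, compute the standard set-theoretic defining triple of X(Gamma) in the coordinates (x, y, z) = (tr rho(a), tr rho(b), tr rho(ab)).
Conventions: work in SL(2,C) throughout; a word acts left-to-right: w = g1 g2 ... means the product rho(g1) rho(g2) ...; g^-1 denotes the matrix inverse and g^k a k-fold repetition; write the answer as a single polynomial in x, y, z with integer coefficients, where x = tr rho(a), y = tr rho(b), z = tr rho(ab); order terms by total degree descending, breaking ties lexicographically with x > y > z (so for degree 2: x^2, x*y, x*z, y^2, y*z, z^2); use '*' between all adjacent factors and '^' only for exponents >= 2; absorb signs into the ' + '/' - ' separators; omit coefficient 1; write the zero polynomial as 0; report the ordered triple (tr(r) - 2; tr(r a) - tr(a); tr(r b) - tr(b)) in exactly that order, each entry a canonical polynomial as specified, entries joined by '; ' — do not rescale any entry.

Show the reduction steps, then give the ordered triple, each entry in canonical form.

tr(a^2) = tr(a) tr(a) - tr(1) = x^2 - 2
tr(a^2 b) = tr(a) tr(b a) - tr(b) = x*z - y
tr(a b^-1 a) = tr(a^2) tr(b) - tr(a^2 b) = x^2*y - x*z - y
tr(a^3) = tr(a) tr(a^2) - tr(a) = x^3 - 3*x
tr(a^3 b) = tr(a) tr(b a^2) - tr(b a) = x^2*z - x*y - z
tr(a b^-1 a^2) = tr(a^3) tr(b) - tr(a^3 b) = x^3*y - x^2*z - 2*x*y + z
tr(a b a b) = tr(a b) tr(a b) - tr(1)   [split at a repeated a] = z^2 - 2
tr(a b^-1 a b) = tr(a b a) tr(b) - tr(a b a b)   [inverse elimination on b] = x*y*z - y^2 - z^2 + 2
assemble the triple (tr(r) - 2; tr(r a) - x; tr(r b) - y)

x^2*y - x*z - y - 2; x^3*y - x^2*z - 2*x*y - x + z; x*y*z - y^2 - z^2 - y + 2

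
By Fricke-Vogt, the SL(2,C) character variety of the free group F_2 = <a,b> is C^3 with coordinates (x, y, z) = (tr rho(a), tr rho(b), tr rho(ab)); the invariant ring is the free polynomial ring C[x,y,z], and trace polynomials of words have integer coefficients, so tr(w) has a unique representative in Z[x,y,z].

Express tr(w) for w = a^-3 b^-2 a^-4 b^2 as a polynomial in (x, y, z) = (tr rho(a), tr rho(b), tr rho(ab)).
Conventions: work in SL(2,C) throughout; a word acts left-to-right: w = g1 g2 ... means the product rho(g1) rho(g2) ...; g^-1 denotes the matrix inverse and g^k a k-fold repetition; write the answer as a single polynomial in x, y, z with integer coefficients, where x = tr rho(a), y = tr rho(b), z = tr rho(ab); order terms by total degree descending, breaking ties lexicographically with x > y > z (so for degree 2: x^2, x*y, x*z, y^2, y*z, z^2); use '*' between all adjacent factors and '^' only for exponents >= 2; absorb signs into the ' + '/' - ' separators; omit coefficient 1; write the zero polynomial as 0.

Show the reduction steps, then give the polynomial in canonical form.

x^6*y^3*z - x^7*y^2 - x^5*y^4 - x^5*y^2*z^2 - 3*x^4*y^3*z + x^7 + 7*x^5*y^2 + 3*x^3*y^4 + 3*x^3*y^2*z^2 + 2*x^2*y^3*z - 7*x^5 - 14*x^3*y^2 - 2*x*y^4 - 2*x*y^2*z^2 + 14*x^3 + 8*x*y^2 - 7*x

tr(b^2) = tr(b) tr(b) - tr(1) = y^2 - 2
tr(b^2 a) = tr(b) tr(a b) - tr(a) = y*z - x
reduce: tr(b^2 a^-1) = tr(b^2) tr(a) - tr(b^2 a) = x*y^2 - y*z - x
so tr(a^-1 b^2 a^-1) = tr(b^2 a^-1) tr(a) - tr(b^2) = x^2*y^2 - x*y*z - x^2 - y^2 + 2
tr(b^3) = tr(b) tr(b^2) - tr(b) = y^3 - 3*y
tr(b^3 a) = tr(b) tr(a b^2) - tr(a b) = y^2*z - x*y - z
tr(b a^-1 b^2) = tr(b^3) tr(a) - tr(b^3 a) = x*y^3 - y^2*z - 2*x*y + z
tr(a b a b) = tr(a b) tr(a b) - tr(1) = z^2 - 2
tr(a b a) = tr(a) tr(b a) - tr(b) = x*z - y
reduce: tr(b^2 a b a) = tr(b) tr(a b a b) - tr(a b a) = y*z^2 - x*z - y
tr(b a^-1 b^2 a) = tr(b^2 a b) tr(a) - tr(b^2 a b a) = x*y^2*z - x^2*y - y*z^2 + y
tr(a^-1 b^2 a^-1 b) = tr(b a^-1 b^2) tr(a) - tr(b a^-1 b^2 a) = x^2*y^3 - 2*x*y^2*z - x^2*y + y*z^2 + x*z - y
tr(a^-1 b^2 a^-1 b^-1) = tr(a^-1 b^2 a^-1) tr(b) - tr(a^-1 b^2 a^-1 b) = x*y^2*z - y^3 - y*z^2 - x*z + 3*y
tr(b a^-1) = tr(b) tr(a) - tr(b a) = x*y - z
tr(b^-1 a^-2 b^2 a^-1) = tr(a^-1 b^2 a^-1 b^-1) tr(a) - tr(a^-1 b^2 a^-1 b^-1 a) = x^2*y^2*z - x*y^3 - x*y*z^2 - x^2*z + 2*x*y + z
reduce: tr(a^-2 b) = tr(b a^-1) tr(a) - tr(b) = x^2*y - x*z - y
reduce: tr(b^-1 a^-2 b^2 a^-2) = tr(b^-1 a^-2 b^2 a^-1) tr(a) - tr(b^-1 a^-2 b^2) = x^3*y^2*z - x^2*y^3 - x^2*y*z^2 - x^3*z + x^2*y + 2*x*z + y
so tr(a^-2 b^2 a^-1) = tr(b^2 a^-2) tr(a) - tr(b^2 a^-1) = x^3*y^2 - x^2*y*z - x^3 - 2*x*y^2 + y*z + 3*x
reduce: tr(a^-2 b^2 a^-2) = tr(a^-2 b^2 a^-1) tr(a) - tr(a^-2 b^2) = x^4*y^2 - x^3*y*z - x^4 - 3*x^2*y^2 + 2*x*y*z + 4*x^2 + y^2 - 2
reduce: tr(a^-1 b^-2 a^-2 b^2 a^-1) = tr(b^-1 a^-2 b^2 a^-2) tr(b) - tr(b^-1 a^-2 b^2 a^-2 b) = x^3*y^3*z - x^4*y^2 - x^2*y^4 - x^2*y^2*z^2 + x^4 + 4*x^2*y^2 - 4*x^2 + 2
tr(a^-1 b^-2 a^-2 b^2) = tr(a^-2 b^2 a^-1 b^-1) tr(b) - tr(a^-2 b^2 a^-1) = x^2*y^3*z - x^3*y^2 - x*y^4 - x*y^2*z^2 + x^3 + 4*x*y^2 - 3*x
tr(a^-1 b^2 a^-3 b^-2 a^-1) = tr(a^-1 b^-2 a^-2 b^2 a^-1) tr(a) - tr(a^-1 b^-2 a^-2 b^2) = x^4*y^3*z - x^5*y^2 - x^3*y^4 - x^3*y^2*z^2 - x^2*y^3*z + x^5 + 5*x^3*y^2 + x*y^4 + x*y^2*z^2 - 5*x^3 - 4*x*y^2 + 5*x
tr(b^-1 a^-1 b^2 a^-2) = tr(b^-1 a^-1 b^2 a^-1) tr(a) - tr(b^-1 a^-1 b^2) = x^2*y^2*z - x*y^3 - x*y*z^2 - x^2*z + 2*x*y + z
so tr(a^-1 b^2 a^-3 b^-1) = tr(b^-1 a^-1 b^2 a^-2) tr(a) - tr(b^-1 a^-1 b^2 a^-1) = x^3*y^2*z - x^2*y^3 - x^2*y*z^2 - x^3*z - x*y^2*z + 2*x^2*y + y^3 + y*z^2 + 2*x*z - 3*y
tr(a^-1 b^2 a^-3 b^-2) = tr(a^-1 b^2 a^-3 b^-1) tr(b) - tr(a^-1 b^2 a^-3) = x^3*y^3*z - x^4*y^2 - x^2*y^4 - x^2*y^2*z^2 - x*y^3*z + x^4 + 5*x^2*y^2 + y^4 + y^2*z^2 - 4*x^2 - 4*y^2 + 2
tr(b^2 a^-3 b^-2 a^-3) = tr(a^-1 b^2 a^-3 b^-2 a^-1) tr(a) - tr(a^-1 b^2 a^-3 b^-2) = x^5*y^3*z - x^6*y^2 - x^4*y^4 - x^4*y^2*z^2 - 2*x^3*y^3*z + x^6 + 6*x^4*y^2 + 2*x^2*y^4 + 2*x^2*y^2*z^2 + x*y^3*z - 6*x^4 - 9*x^2*y^2 - y^4 - y^2*z^2 + 9*x^2 + 4*y^2 - 2
tr(a^-3 b^-2 a^-4 b^2) = tr(b^2 a^-3 b^-2 a^-3) tr(a) - tr(b^2 a^-3 b^-2 a^-2) = x^6*y^3*z - x^7*y^2 - x^5*y^4 - x^5*y^2*z^2 - 3*x^4*y^3*z + x^7 + 7*x^5*y^2 + 3*x^3*y^4 + 3*x^3*y^2*z^2 + 2*x^2*y^3*z - 7*x^5 - 14*x^3*y^2 - 2*x*y^4 - 2*x*y^2*z^2 + 14*x^3 + 8*x*y^2 - 7*x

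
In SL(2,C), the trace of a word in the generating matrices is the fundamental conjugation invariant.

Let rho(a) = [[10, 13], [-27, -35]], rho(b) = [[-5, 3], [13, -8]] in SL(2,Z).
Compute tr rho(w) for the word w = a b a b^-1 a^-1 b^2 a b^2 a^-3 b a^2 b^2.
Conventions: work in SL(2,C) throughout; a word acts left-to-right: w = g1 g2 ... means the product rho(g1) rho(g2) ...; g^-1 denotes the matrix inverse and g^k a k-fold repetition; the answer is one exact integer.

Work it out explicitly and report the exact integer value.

-7098784701133408458

rho(a) = [[10, 13], [-27, -35]]
... * rho(b) = [[-5, 3], [13, -8]]  ->  [[119, -74], [-320, 199]]
... * rho(a) = [[10, 13], [-27, -35]]  ->  [[3188, 4137], [-8573, -11125]]
... * rho(b^-1) = [[-8, -3], [-13, -5]]  ->  [[-79285, -30249], [213209, 81344]]
... * rho(a^-1) = [[-35, -13], [27, 10]]  ->  [[1958252, 728215], [-5266027, -1958277]]
... * rho(b) = [[-5, 3], [13, -8]]  ->  [[-324465, 49036], [872534, -131865]]
... * rho(b) = [[-5, 3], [13, -8]]  ->  [[2259793, -1365683], [-6076915, 3672522]]
... * rho(a) = [[10, 13], [-27, -35]]  ->  [[59471371, 77176214], [-159927244, -207538165]]
... * rho(b) = [[-5, 3], [13, -8]]  ->  [[705933927, -438995599], [-1898359925, 1180523588]]
... * rho(b) = [[-5, 3], [13, -8]]  ->  [[-9236612422, 5629766573], [24838606269, -15139268479]]
... * rho(a^-1) = [[-35, -13], [27, 10]]  ->  [[475285132241, 176373627216], [-1278111468348, -474294566287]]
... * rho(a^-1) = [[-35, -13], [27, 10]]  ->  [[-11872891693603, -4414970446973], [31927948102431, 11872503425654]]
... * rho(a^-1) = [[-35, -13], [27, 10]]  ->  [[296347007207834, 110197887547109], [-796920591092427, -296338291075063]]
... * rho(b) = [[-5, 3], [13, -8]]  ->  [[-49162497926753, 7457921246630], [132205171486316, -20055444676777]]
... * rho(a) = [[10, 13], [-27, -35]]  ->  [[-692988852926540, -900139716679839], [1863548721136139, 2420607793009303]]
... * rho(a) = [[10, 13], [-27, -35]]  ->  [[17373883821090253, 22496034995749345], [-46720923199889791, -60495139380555798]]
... * rho(b) = [[-5, 3], [13, -8]]  ->  [[205579035839290220, -127846628502724001], [-552832195947776419, 343798345444777011]]
... * rho(b) = [[-5, 3], [13, -8]]  ->  [[-2689901349731863113, 1639510135539662668], [7233539470520983238, -4408883351401545345]]
tr = -2689901349731863113 + -4408883351401545345 = -7098784701133408458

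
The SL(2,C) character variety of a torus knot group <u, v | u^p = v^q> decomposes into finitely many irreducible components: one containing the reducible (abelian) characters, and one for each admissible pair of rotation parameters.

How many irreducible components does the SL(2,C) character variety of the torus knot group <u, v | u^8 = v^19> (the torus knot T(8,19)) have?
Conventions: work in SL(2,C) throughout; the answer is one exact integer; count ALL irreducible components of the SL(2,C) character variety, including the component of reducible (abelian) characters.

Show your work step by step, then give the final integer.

In the torus knot group T(8,19), u^8 = v^19 is central, so an irreducible representation sends it to +I or -I (Schur).
So on each irreducible component the traces are pinned: tr(u) = 2*cos(pi*alpha/8) with 1 <= alpha <= 7, tr(v) = 2*cos(pi*beta/19) with 1 <= beta <= 18.
The two central values (-1)^alpha I and (-1)^beta I must be the same matrix, so alpha and beta share a parity.
Counting: 4 odd alphas x 9 odd betas + 3 even alphas x 9 even betas = 36 + 27 = 63.
That is 63 components of irreducible characters, and with the reducible (abelian) component the total is 64.

64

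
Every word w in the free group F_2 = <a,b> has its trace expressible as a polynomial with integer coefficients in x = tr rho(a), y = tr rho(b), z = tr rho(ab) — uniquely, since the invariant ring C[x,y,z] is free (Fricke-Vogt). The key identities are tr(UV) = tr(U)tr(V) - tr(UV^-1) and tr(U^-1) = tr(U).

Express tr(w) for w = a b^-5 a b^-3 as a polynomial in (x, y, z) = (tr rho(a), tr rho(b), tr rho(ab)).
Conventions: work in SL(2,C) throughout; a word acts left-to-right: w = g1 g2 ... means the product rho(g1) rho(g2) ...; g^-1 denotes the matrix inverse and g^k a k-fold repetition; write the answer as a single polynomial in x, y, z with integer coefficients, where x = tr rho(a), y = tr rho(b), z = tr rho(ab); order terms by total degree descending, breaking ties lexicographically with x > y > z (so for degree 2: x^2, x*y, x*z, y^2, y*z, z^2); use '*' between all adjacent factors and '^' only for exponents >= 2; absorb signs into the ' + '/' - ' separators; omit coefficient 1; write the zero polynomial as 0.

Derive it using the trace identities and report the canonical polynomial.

x^2*y^8 - 2*x*y^7*z - 6*x^2*y^6 + y^6*z^2 + 10*x*y^5*z + 11*x^2*y^4 - 4*y^4*z^2 - 14*x*y^3*z - 6*x^2*y^2 + 4*y^2*z^2 + 5*x*y*z - y^2 - z^2 + 2

tr(a^2) = tr(a)*tr(a) - tr(1)  (reduce the a square) = x^2 - 2
tr(a^2 b) = tr(a)*tr(b a) - tr(b)  (reduce the a square) = x*z - y
next, tr(a b^-1 a) = tr(a^2)*tr(b) - tr(a^2 b)  (eliminate b^-1) = x^2*y - x*z - y
tr(a b a b) = tr(b a)*tr(b a) - tr(1)  (split on b) = z^2 - 2
tr(a b^-1 a b) = tr(a b a)*tr(b) - tr(a b a b)  (eliminate b^-1) = x*y*z - y^2 - z^2 + 2
next, tr(a b^-1 a b^-1) = tr(a b^-1 a)*tr(b) - tr(a b^-1 a b)  (eliminate b^-1) = x^2*y^2 - 2*x*y*z + z^2 - 2
next, tr(a b^-2 a b^-1) = tr(a b^-1 a b^-1)*tr(b) - tr(a b^-1 a)  (eliminate b^-1) = x^2*y^3 - 2*x*y^2*z - x^2*y + y*z^2 + x*z - y
tr(a b^-2 a) = tr(b^-1 a^2)*tr(b) - tr(b^-1 a^2 b)  (eliminate b^-1) = x^2*y^2 - x*y*z - x^2 - y^2 + 2
tr(b^-2 a b^-2 a) = tr(a b^-2 a b^-1)*tr(b) - tr(a b^-2 a)  (eliminate b^-1) = x^2*y^4 - 2*x*y^3*z - 2*x^2*y^2 + y^2*z^2 + 2*x*y*z + x^2 - 2
next, tr(b^-1 a b^-3 a b^-1) = tr(b^-2 a b^-2 a)*tr(b) - tr(b^-2 a b^-2 a b)  (eliminate b^-1) = x^2*y^5 - 2*x*y^4*z - 3*x^2*y^3 + y^3*z^2 + 4*x*y^2*z + 2*x^2*y - y*z^2 - x*z - y
next, tr(a b^-3 a) = tr(b^-1 a^2 b^-1)*tr(b) - tr(b^-1 a^2)  (eliminate b^-1) = x^2*y^3 - x*y^2*z - 2*x^2*y - y^3 + x*z + 3*y
and tr(b^-1 a b a b^-1) = tr(b^-1 a b a)*tr(b) - tr(b^-1 a b a b)  (eliminate b^-1) = x*y^2*z - y^3 - y*z^2 - x*z + 3*y
and tr(a b^-3 a b) = tr(b^-1 a b a b^-1)*tr(b) - tr(b^-1 a b a)  (eliminate b^-1) = x*y^3*z - y^4 - y^2*z^2 - 2*x*y*z + 4*y^2 + z^2 - 2
next, tr(b^-1 a b^-3 a) = tr(a b^-3 a)*tr(b) - tr(a b^-3 a b)  (eliminate b^-1) = x^2*y^4 - 2*x*y^3*z - 2*x^2*y^2 + y^2*z^2 + 3*x*y*z - y^2 - z^2 + 2
tr(b^-2 a b^-3 a b^-1) = tr(b^-1 a b^-3 a b^-1)*tr(b) - tr(b^-1 a b^-3 a)  (eliminate b^-1) = x^2*y^6 - 2*x*y^5*z - 4*x^2*y^4 + y^4*z^2 + 6*x*y^3*z + 4*x^2*y^2 - 2*y^2*z^2 - 4*x*y*z + z^2 - 2
tr(b^-1 a b^-3 a b^-3) = tr(b^-2 a b^-3 a b^-1)*tr(b) - tr(b^-2 a b^-3 a)  (eliminate b^-1) = x^2*y^7 - 2*x*y^6*z - 5*x^2*y^5 + y^5*z^2 + 8*x*y^4*z + 7*x^2*y^3 - 3*y^3*z^2 - 8*x*y^2*z - 2*x^2*y + 2*y*z^2 + x*z - y
tr(a b^-5 a b^-3) = tr(b^-1 a b^-3 a b^-3)*tr(b) - tr(b^-1 a b^-3 a b^-2)  (eliminate b^-1) = x^2*y^8 - 2*x*y^7*z - 6*x^2*y^6 + y^6*z^2 + 10*x*y^5*z + 11*x^2*y^4 - 4*y^4*z^2 - 14*x*y^3*z - 6*x^2*y^2 + 4*y^2*z^2 + 5*x*y*z - y^2 - z^2 + 2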